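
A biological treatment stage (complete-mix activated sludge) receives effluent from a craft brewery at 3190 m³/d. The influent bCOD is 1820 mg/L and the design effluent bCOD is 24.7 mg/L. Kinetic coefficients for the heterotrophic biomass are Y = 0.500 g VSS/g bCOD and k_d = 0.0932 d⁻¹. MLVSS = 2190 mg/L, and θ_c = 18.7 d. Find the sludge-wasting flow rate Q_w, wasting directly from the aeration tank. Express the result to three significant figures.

From the SRT design equation V = Y Q (S₀−S) θ_c / [X (1 + k_d θ_c)] = 0.500 × 3190 × (1820 − 24.7) × 18.7 / [2190 × (1 + 0.0932 × 18.7)] = 5.35×10^7 / 6007 = 8914 m³.
With mixed-liquor wasting, θ_c = V/Q_w, so Q_w = V/θ_c = 8914/18.7 = 476.7 m³/d.

Q_w ≈ 477 m³/d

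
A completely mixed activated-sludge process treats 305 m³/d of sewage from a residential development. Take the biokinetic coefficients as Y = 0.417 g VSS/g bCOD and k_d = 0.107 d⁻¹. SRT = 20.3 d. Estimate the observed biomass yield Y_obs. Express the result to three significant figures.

Y_obs ≈ 0.131 g VSS/g bCOD

Observed yield with endogenous decay: Y_obs = Y / (1 + k_d·θ_c) = 0.417 / (1 + 0.107 × 20.3) = 0.417 / 3.172 = 0.1315 g VSS/g bCOD.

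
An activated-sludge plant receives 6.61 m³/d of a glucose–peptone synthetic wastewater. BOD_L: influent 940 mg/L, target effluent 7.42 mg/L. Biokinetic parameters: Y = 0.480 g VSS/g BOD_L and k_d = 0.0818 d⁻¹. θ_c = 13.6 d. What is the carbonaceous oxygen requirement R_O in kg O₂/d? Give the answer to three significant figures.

Observed yield with endogenous decay: Y_obs = Y / (1 + k_d·θ_c) = 0.480 / (1 + 0.0818 × 13.6) = 0.480 / 2.112 = 0.2272 g VSS/g BOD_L.
ΔS = 940 − 7.42 = 932.6 mg/L, so the substrate removal rate is 6.61 × 932.6/1000 = 6.164 kg BOD_L/d.
Net sludge production P_X = 0.2272 × 6.164 = 1.401 kg VSS/d.
Carbonaceous O₂ demand = substrate oxidised − cell-mass equivalent = 6.164 − 1.42 × 1.401 = 4.175 kg O₂/d.

R_O ≈ 4.18 kg O₂/d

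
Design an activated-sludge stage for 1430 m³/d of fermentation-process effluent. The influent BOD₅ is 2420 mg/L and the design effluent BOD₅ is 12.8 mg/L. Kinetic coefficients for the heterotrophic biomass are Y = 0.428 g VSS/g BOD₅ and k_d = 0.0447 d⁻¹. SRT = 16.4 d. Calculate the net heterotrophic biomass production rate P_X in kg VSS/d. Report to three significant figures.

Correct the yield for decay: Y_obs = Y/(1 + k_d θ_c) = 0.428 / (1 + 0.0447 × 16.4) = 0.428 / 1.733 = 0.2470.
Mass of BOD₅ removed per day: Q(S₀ − S) = 1430 × 2407 g/m³ = 3442 kg/d.
Biomass produced: P_X = Y_obs·Q·ΔS = 0.2470 × 3442 ≈ 850.1 kg VSS/d.

P_X ≈ 850 kg VSS/d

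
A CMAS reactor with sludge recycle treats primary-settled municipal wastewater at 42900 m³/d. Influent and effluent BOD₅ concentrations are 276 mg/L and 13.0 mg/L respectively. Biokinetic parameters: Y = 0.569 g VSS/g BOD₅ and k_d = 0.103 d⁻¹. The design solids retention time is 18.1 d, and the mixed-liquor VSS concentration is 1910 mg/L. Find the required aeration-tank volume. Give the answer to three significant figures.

Rearranging the biomass balance for a CMAS with decay, V = Y·Q·ΔS·θ_c / [X·(1+k_d θ_c)] = 0.569 × 42900 × (276 − 13.0) × 18.1 / [1910 × (1 + 0.103 × 18.1)] = 1.16×10^8 / 5471 = 21240 m³.

V ≈ 21200 m³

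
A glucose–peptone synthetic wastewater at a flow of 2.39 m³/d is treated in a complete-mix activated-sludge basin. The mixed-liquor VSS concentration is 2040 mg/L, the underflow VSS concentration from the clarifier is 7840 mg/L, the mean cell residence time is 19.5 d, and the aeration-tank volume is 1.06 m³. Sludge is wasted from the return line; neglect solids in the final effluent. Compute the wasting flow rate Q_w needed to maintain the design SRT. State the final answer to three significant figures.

Q_w ≈ 0.0141 m³/d

Wasting from the return line (neglecting effluent solids): Q_w = V·X / (θ_c·X_r) = 1.060 × 2040 / (19.5 × 7840) = 0.01414 m³/d.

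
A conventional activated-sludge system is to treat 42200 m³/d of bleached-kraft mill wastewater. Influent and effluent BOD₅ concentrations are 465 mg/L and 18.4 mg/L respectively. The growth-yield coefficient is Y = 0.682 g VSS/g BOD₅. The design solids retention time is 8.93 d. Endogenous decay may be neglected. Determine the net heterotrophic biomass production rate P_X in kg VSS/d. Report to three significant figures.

No decay correction is needed, so Y_obs = Y = 0.682.
Substrate removed = Q·(S₀ − S) = 42200 m³/d × (465 − 18.4) g/m³ = 1.88×10^7 g/d = 18847 kg/d.
Net biomass production P_X = Y_obs × Q·(S₀ − S) = 0.6820 × 18847 = 12853 kg VSS/d.

P_X ≈ 12900 kg VSS/d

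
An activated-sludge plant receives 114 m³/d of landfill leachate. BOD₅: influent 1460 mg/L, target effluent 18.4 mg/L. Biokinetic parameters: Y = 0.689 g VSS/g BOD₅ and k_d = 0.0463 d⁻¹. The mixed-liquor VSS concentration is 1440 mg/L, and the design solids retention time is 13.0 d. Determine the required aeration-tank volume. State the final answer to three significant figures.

From the SRT design equation V = Y Q (S₀−S) θ_c / [X (1 + k_d θ_c)] = 0.689 × 114 × (1460 − 18.4) × 13.0 / [1440 × (1 + 0.0463 × 13.0)] = 1.47×10^6 / 2307 = 638.1 m³.

V ≈ 638 m³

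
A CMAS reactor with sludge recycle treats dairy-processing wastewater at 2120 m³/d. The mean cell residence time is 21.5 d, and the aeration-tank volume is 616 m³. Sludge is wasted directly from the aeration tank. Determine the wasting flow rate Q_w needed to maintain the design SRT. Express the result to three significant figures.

For wasting at MLVSS concentration, Q_w = V/θ_c = 616.0/21.5 = 28.65 m³/d.

Q_w ≈ 28.7 m³/d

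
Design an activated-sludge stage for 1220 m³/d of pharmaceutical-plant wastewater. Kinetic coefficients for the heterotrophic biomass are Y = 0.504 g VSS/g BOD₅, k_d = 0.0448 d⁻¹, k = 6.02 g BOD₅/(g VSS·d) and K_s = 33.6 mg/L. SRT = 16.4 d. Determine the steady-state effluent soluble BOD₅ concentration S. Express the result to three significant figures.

For a completely mixed reactor with recycle the Lawrence–McCarty relation gives S = K_s·(1 + k_d·θ_c) / [θ_c·(Y·k − k_d) − 1] = 33.6 × (1 + 0.0448 × 16.4) / [16.4 × (0.504 × 6.02 − 0.0448) − 1] = 58.29 / 48.02 = 1.214 mg/L.

S ≈ 1.21 mg/L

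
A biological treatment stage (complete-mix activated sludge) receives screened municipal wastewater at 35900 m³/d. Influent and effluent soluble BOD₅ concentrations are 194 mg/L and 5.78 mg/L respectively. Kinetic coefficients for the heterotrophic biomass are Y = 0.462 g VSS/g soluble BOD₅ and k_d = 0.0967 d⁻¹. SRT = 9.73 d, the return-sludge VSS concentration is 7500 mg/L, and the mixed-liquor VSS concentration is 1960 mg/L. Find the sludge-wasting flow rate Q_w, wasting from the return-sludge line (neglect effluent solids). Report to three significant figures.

Steady-state biomass mass balance: V·X·(1 + k_d·θ_c) = Y·Q·(S₀ − S)·θ_c, so V = 0.462 × 35900 × (194 − 5.78) × 9.73 / [1960 × (1 + 0.0967 × 9.73)] = 3.04×10^7 / 3804 = 7985 m³.
Wasting from the return line (neglecting effluent solids): Q_w = V·X / (θ_c·X_r) = 7985 × 1960 / (9.73 × 7500) = 214.5 m³/d.

Q_w ≈ 214 m³/d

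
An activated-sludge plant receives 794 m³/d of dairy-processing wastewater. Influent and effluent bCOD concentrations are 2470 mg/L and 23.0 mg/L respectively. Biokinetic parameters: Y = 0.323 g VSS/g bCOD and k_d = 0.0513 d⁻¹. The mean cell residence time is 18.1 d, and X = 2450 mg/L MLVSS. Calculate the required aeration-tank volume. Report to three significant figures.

Rearranging the biomass balance for a CMAS with decay, V = Y·Q·ΔS·θ_c / [X·(1+k_d θ_c)] = 0.323 × 794 × (2470 − 23.0) × 18.1 / [2450 × (1 + 0.0513 × 18.1)] = 1.14×10^7 / 4725 = 2404 m³.

V ≈ 2400 m³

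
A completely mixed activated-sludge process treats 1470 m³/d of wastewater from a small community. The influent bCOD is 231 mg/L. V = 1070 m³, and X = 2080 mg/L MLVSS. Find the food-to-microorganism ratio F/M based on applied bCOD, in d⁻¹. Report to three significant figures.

F/M ≈ 0.153 d⁻¹

Food-to-microorganism ratio F/M = Q S₀ / (V X) = 1470 × 231 / (1070 × 2080) = 0.1526 d⁻¹.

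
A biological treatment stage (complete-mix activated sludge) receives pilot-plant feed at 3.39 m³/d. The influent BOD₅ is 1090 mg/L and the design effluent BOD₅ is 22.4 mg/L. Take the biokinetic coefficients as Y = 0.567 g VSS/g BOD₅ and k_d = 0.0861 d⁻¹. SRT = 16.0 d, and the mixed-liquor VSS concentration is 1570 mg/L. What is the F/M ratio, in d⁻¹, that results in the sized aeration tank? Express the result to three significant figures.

From the SRT design equation V = Y Q (S₀−S) θ_c / [X (1 + k_d θ_c)] = 0.567 × 3.39 × (1090 − 22.4) × 16.0 / [1570 × (1 + 0.0861 × 16.0)] = 3.28×10^4 / 3733 = 8.796 m³.
Food-to-microorganism ratio F/M = Q S₀ / (V X) = 3.39 × 1090 / (8.796 × 1570) = 0.2676 d⁻¹.

F/M ≈ 0.268 d⁻¹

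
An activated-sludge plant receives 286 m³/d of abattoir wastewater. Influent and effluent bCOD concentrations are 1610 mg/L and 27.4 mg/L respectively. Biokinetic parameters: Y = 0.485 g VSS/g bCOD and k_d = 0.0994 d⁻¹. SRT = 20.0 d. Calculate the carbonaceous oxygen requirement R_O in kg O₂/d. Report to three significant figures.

Y_obs = Y / (1 + k_d θ_c) = 0.485 / (1 + 0.0994 × 20.0) = 0.485 / 2.988 = 0.1623.
Substrate removed = Q·(S₀ − S) = 286 m³/d × (1610 − 27.4) g/m³ = 4.53×10^5 g/d = 452.6 kg/d.
Net sludge production P_X = 0.1623 × 452.6 = 73.47 kg VSS/d.
R_O = Q·(S₀ − S) − 1.42·P_X = 452.6 − 1.42 × 73.47 = 348.3 kg O₂/d.

R_O ≈ 348 kg O₂/d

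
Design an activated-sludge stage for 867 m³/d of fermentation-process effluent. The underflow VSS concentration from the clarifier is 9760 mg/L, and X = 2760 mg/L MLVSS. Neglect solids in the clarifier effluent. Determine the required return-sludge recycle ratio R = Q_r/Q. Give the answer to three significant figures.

Mass balance around the secondary clarifier (neglecting effluent solids): R = X / (X_r − X) = 2760 / (9760 − 2760) = 0.3943.

R ≈ 0.394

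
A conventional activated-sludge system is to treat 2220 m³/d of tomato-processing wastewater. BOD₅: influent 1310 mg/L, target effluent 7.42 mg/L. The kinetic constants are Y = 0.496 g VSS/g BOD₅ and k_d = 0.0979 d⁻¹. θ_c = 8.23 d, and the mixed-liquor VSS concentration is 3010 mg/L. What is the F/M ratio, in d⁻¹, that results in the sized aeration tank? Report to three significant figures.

F/M ≈ 0.445 d⁻¹

Rearranging the biomass balance for a CMAS with decay, V = Y·Q·ΔS·θ_c / [X·(1+k_d θ_c)] = 0.496 × 2220 × (1310 − 7.42) × 8.23 / [3010 × (1 + 0.0979 × 8.23)] = 1.18×10^7 / 5435 = 2172 m³.
F/M = applied load / biomass = Q·S₀/(V·X) = 2220 × 1310 / (2172 × 3010) = 0.4449 d⁻¹.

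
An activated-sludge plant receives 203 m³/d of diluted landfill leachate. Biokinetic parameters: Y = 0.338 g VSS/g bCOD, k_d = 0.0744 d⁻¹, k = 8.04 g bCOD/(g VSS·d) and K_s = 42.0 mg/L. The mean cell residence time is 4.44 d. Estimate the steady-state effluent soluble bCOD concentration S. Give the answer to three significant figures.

Effluent substrate depends only on kinetics and SRT: S = K_s(1 + k_d θ_c) / [θ_c(Yk − k_d) − 1] = 42.0 × (1 + 0.0744 × 4.44) / [4.44 × (0.338 × 8.04 − 0.0744) − 1] = 55.87 / 10.74 = 5.205 mg/L.

S ≈ 5.20 mg/L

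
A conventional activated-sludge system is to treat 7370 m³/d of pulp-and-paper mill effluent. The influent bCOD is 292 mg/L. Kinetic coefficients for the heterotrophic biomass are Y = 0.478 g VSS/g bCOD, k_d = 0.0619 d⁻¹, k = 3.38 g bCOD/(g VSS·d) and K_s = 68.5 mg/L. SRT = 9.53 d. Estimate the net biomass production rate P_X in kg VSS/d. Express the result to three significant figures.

From the Monod/SRT balance for a CMAS, S = K_s·(1+k_d θ_c)/[θ_c·(Y k − k_d) − 1] = 68.5 × (1 + 0.0619 × 9.53) / [9.53 × (0.478 × 3.38 − 0.0619) − 1] = 108.9 / 13.81 = 7.888 mg/L.
Y_obs = Y / (1 + k_d θ_c) = 0.478 / (1 + 0.0619 × 9.53) = 0.478 / 1.590 = 0.3006.
ΔS = 292 − 7.89 = 284.1 mg/L, so the substrate removal rate is 7370 × 284.1/1000 = 2094 kg bCOD/d.
So the net sludge growth is P_X = 0.3006 × 2094 = 629.5 kg VSS/d.

P_X ≈ 630 kg VSS/d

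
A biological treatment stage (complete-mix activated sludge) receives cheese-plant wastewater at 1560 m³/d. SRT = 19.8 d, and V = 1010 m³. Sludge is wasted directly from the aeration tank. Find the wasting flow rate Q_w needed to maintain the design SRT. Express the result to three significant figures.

Q_w ≈ 51.0 m³/d

With mixed-liquor wasting, θ_c = V/Q_w, so Q_w = V/θ_c = 1010/19.8 = 51.01 m³/d.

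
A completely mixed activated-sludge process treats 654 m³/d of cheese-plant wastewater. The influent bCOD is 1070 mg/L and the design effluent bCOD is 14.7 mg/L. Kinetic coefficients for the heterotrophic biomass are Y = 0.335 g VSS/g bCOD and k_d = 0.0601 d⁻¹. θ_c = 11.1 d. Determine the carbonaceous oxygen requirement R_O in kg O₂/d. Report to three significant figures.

R_O ≈ 493 kg O₂/d

Correct the yield for decay: Y_obs = Y/(1 + k_d θ_c) = 0.335 / (1 + 0.0601 × 11.1) = 0.335 / 1.667 = 0.2009.
Q·(S₀ − S) = 654 × (1070 − 14.7) × 10⁻³ = 690.2 kg/d removed.
P_X = Y_obs·Q·(S₀ − S) = 0.2009 × 690.2 = 138.7 kg VSS/d.
R_O = Q·(S₀ − S) − 1.42·P_X = 690.2 − 1.42 × 138.7 = 493.2 kg O₂/d.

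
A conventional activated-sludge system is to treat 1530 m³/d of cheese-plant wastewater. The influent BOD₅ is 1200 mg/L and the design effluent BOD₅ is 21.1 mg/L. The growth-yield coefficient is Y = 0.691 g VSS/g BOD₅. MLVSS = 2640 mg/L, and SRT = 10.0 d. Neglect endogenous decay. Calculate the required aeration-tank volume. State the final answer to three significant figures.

V ≈ 4720 m³

Biomass mass balance (decay neglected): V·X = Y·Q·(S₀ − S)·θ_c, so V = 0.691 × 1530 × (1200 − 21.1) × 10.0 / 2640 = 4721 m³.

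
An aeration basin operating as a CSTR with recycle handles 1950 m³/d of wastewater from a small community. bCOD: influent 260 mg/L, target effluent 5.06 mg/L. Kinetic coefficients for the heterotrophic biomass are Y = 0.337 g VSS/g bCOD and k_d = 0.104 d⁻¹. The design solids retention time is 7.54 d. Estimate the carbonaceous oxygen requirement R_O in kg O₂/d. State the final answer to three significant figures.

Observed yield with endogenous decay: Y_obs = Y / (1 + k_d·θ_c) = 0.337 / (1 + 0.104 × 7.54) = 0.337 / 1.784 = 0.1889 g VSS/g bCOD.
Q·(S₀ − S) = 1950 × (260 − 5.06) × 10⁻³ = 497.1 kg/d removed.
Net sludge production P_X = 0.1889 × 497.1 = 93.90 kg VSS/d.
Carbonaceous O₂ demand = substrate oxidised − cell-mass equivalent = 497.1 − 1.42 × 93.90 = 363.8 kg O₂/d.

R_O ≈ 364 kg O₂/d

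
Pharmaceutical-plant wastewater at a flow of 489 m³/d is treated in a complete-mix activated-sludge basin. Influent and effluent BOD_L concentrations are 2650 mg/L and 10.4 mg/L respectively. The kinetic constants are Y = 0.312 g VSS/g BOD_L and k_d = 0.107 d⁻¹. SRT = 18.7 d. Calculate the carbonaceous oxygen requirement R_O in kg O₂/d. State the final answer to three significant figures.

Observed yield with endogenous decay: Y_obs = Y / (1 + k_d·θ_c) = 0.312 / (1 + 0.107 × 18.7) = 0.312 / 3.001 = 0.1040 g VSS/g BOD_L.
Mass of BOD_L removed per day: Q(S₀ − S) = 489 × 2640 g/m³ = 1291 kg/d.
Biomass synthesised: P_X = Y_obs × 1291 = 134.2 kg VSS/d.
R_O = Q·ΔS − 1.42 P_X = 1291 − 190.6 = 1100 kg O₂/d.

R_O ≈ 1100 kg O₂/d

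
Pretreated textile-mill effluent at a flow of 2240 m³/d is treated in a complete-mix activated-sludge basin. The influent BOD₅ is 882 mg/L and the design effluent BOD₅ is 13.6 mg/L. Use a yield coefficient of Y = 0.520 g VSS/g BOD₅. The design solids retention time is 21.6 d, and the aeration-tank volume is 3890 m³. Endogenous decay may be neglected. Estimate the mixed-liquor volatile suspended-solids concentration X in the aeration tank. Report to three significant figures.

Without decay, X = Y Q (S₀−S) θ_c / V = 0.520 × 2240 × (882 − 13.6) × 21.6 / 3890 = 5617 mg/L.

X ≈ 5620 mg/L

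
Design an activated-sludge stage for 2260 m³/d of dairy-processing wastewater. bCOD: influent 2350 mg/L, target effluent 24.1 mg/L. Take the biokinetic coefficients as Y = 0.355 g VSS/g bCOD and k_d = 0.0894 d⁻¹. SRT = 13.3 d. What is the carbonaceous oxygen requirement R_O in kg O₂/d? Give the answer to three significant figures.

The observed yield is Y_obs = Y/(1 + k_d·θ_c) = 0.355 / (1 + 0.0894 × 13.3) = 0.355 / 2.189 = 0.1622 g VSS per g bCOD removed.
Mass of bCOD removed per day: Q(S₀ − S) = 2260 × 2326 g/m³ = 5257 kg/d.
P_X = Y_obs·Q·(S₀ − S) = 0.1622 × 5257 = 852.5 kg VSS/d.
R_O = Q·(S₀ − S) − 1.42·P_X = 5257 − 1.42 × 852.5 = 4046 kg O₂/d.

R_O ≈ 4050 kg O₂/d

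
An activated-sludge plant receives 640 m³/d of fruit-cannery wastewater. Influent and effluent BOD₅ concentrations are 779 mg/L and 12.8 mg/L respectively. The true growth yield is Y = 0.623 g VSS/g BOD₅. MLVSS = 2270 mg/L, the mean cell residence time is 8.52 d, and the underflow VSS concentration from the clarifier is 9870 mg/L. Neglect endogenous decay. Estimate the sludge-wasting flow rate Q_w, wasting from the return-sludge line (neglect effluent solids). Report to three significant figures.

Q_w ≈ 31.0 m³/d

With k_d = 0 the design equation reduces to V = Y Q (S₀−S) θ_c / X = 0.623 × 640 × (779 − 12.8) × 8.52 / 2270 = 1147 m³.
Wasting from the return line (neglecting effluent solids): Q_w = V·X / (θ_c·X_r) = 1147 × 2270 / (8.52 × 9870) = 30.95 m³/d.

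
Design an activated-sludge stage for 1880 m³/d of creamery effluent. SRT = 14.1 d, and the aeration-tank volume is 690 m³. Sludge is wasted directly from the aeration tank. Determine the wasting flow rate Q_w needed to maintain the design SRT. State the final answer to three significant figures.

For wasting at MLVSS concentration, Q_w = V/θ_c = 690.0/14.1 = 48.94 m³/d.

Q_w ≈ 48.9 m³/d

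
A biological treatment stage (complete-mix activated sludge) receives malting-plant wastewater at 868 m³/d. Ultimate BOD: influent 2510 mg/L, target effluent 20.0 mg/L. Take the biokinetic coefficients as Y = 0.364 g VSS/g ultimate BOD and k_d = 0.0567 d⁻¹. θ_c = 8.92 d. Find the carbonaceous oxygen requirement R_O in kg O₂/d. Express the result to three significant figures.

Y_obs = Y / (1 + k_d θ_c) = 0.364 / (1 + 0.0567 × 8.92) = 0.364 / 1.506 = 0.2417.
Mass of ultimate BOD removed per day: Q(S₀ − S) = 868 × 2490 g/m³ = 2161 kg/d.
P_X = Y_obs·Q·(S₀ − S) = 0.2417 × 2161 = 522.5 kg VSS/d.
Carbonaceous O₂ demand = substrate oxidised − cell-mass equivalent = 2161 − 1.42 × 522.5 = 1419 kg O₂/d.

R_O ≈ 1420 kg O₂/d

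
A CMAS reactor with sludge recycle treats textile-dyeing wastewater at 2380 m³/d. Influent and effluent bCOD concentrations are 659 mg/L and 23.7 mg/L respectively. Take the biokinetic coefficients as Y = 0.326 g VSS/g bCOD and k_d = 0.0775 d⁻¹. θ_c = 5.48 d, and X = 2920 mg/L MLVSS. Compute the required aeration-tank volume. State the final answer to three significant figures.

V ≈ 649 m³

Rearranging the biomass balance for a CMAS with decay, V = Y·Q·ΔS·θ_c / [X·(1+k_d θ_c)] = 0.326 × 2380 × (659 − 23.7) × 5.48 / [2920 × (1 + 0.0775 × 5.48)] = 2.7×10^6 / 4160 = 649.3 m³.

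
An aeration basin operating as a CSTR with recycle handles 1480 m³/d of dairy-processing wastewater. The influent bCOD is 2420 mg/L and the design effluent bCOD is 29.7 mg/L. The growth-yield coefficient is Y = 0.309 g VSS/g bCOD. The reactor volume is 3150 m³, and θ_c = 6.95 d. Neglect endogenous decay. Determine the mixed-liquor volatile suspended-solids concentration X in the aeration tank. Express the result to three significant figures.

X = Y·Q·ΔS·θ_c / V = 0.309 × 1480 × (2420 − 29.7) × 6.95 / 3150 = 2412 mg/L.

X ≈ 2410 mg/L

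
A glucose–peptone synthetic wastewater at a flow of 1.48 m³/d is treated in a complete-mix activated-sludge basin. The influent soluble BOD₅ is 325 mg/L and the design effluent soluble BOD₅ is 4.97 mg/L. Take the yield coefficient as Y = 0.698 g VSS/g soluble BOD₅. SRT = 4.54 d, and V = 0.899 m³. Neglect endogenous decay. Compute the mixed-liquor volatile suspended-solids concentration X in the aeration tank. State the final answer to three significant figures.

X ≈ 1670 mg/L

From V·X = Y·Q·(S₀ − S)·θ_c (decay neglected): X = 0.698 × 1.48 × (325 − 4.97) × 4.54 / 0.899 = 1670 mg/L.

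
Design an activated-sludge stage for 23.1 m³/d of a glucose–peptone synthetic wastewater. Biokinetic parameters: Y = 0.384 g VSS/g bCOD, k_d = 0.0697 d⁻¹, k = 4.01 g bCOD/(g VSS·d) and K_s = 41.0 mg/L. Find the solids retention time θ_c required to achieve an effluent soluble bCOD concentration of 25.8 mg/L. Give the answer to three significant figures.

θ_c ≈ 1.90 d

From 1/θ_c = Y·k·S/(K_s + S) − k_d: Y·k·S/(K_s+S) = 0.384 × 4.01 × 25.8 / (41.0 + 25.8) = 0.5947 d⁻¹.
1/θ_c = 0.5947 − 0.0697 = 0.5250 d⁻¹, so θ_c = 1.905 d.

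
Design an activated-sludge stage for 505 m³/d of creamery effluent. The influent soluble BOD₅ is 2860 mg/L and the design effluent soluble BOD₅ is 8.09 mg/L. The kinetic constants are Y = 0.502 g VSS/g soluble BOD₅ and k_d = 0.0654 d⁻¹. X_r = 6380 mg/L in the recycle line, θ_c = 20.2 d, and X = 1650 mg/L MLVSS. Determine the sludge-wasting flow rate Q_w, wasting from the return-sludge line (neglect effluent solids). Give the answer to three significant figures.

Q_w ≈ 48.8 m³/d

Rearranging the biomass balance for a CMAS with decay, V = Y·Q·ΔS·θ_c / [X·(1+k_d θ_c)] = 0.502 × 505 × (2860 − 8.09) × 20.2 / [1650 × (1 + 0.0654 × 20.2)] = 1.46×10^7 / 3830 = 3813 m³.
Q_w = (V·X)/(θ_c X_r) = 3813 × 1650 / (20.2 × 6380) = 48.82 m³/d.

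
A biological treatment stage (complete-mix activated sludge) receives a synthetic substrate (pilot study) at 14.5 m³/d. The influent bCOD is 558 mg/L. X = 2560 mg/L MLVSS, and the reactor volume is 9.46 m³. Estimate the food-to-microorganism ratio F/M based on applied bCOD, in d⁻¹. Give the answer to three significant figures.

Food-to-microorganism ratio F/M = Q S₀ / (V X) = 14.5 × 558 / (9.460 × 2560) = 0.3341 d⁻¹.

F/M ≈ 0.334 d⁻¹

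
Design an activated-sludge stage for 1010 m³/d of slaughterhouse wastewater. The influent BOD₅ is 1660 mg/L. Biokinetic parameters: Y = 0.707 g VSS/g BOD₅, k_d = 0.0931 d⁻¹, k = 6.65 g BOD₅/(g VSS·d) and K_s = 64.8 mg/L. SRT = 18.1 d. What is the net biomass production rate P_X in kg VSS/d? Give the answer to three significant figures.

P_X ≈ 441 kg VSS/d

From the Monod/SRT balance for a CMAS, S = K_s·(1+k_d θ_c)/[θ_c·(Y k − k_d) − 1] = 64.8 × (1 + 0.0931 × 18.1) / [18.1 × (0.707 × 6.65 − 0.0931) − 1] = 174.0 / 82.41 = 2.111 mg/L.
Correct the yield for decay: Y_obs = Y/(1 + k_d θ_c) = 0.707 / (1 + 0.0931 × 18.1) = 0.707 / 2.685 = 0.2633.
Q·(S₀ − S) = 1010 × (1660 − 2.11) × 10⁻³ = 1674 kg/d removed.
P_X = Y_obs · Q(S₀ − S) = 0.2633 × 1674 = 440.9 kg VSS/d.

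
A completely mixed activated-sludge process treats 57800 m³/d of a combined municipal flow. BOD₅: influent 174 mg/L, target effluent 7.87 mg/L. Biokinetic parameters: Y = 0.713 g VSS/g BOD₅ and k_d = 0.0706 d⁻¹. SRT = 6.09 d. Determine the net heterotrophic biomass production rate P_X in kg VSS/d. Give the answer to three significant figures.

P_X ≈ 4790 kg VSS/d

The observed yield is Y_obs = Y/(1 + k_d·θ_c) = 0.713 / (1 + 0.0706 × 6.09) = 0.713 / 1.430 = 0.4986 g VSS per g BOD₅ removed.
Mass of BOD₅ removed per day: Q(S₀ − S) = 57800 × 166.1 g/m³ = 9602 kg/d.
Net biomass production P_X = Y_obs × Q·(S₀ − S) = 0.4986 × 9602 = 4788 kg VSS/d.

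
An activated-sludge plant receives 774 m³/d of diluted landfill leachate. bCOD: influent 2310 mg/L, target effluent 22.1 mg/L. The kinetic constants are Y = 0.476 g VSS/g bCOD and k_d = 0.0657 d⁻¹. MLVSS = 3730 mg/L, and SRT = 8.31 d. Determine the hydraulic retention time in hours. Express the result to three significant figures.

τ ≈ 37.7 h

Rearranging the biomass balance for a CMAS with decay, V = Y·Q·ΔS·θ_c / [X·(1+k_d θ_c)] = 0.476 × 774 × (2310 − 22.1) × 8.31 / [3730 × (1 + 0.0657 × 8.31)] = 7×10^6 / 5766 = 1215 m³.
τ = V/Q = 1215/774 = 1.569 d, or 37.67 h.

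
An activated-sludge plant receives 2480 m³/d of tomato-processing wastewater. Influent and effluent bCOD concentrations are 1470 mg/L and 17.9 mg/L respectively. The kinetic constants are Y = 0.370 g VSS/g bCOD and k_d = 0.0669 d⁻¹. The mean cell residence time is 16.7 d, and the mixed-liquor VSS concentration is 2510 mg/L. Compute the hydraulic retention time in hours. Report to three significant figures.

τ ≈ 40.5 h

Steady-state biomass mass balance: V·X·(1 + k_d·θ_c) = Y·Q·(S₀ − S)·θ_c, so V = 0.370 × 2480 × (1470 − 17.9) × 16.7 / [2510 × (1 + 0.0669 × 16.7)] = 2.23×10^7 / 5314 = 4187 m³.
Hydraulic retention time τ = V/Q = 4187 / 2480 = 1.688 d = 40.52 h.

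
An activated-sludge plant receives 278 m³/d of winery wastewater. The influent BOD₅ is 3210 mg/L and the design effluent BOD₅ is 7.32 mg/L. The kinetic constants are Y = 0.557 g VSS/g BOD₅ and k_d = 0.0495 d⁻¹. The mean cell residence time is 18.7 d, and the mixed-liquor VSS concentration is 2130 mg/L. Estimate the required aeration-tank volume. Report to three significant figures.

Steady-state biomass mass balance: V·X·(1 + k_d·θ_c) = Y·Q·(S₀ − S)·θ_c, so V = 0.557 × 278 × (3210 − 7.32) × 18.7 / [2130 × (1 + 0.0495 × 18.7)] = 9.27×10^6 / 4102 = 2261 m³.

V ≈ 2260 m³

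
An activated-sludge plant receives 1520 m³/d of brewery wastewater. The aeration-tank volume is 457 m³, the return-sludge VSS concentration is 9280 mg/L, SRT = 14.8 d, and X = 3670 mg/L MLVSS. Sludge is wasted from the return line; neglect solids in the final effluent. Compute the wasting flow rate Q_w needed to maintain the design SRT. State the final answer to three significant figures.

Q_w ≈ 12.2 m³/d

Wasting from the return line (neglecting effluent solids): Q_w = V·X / (θ_c·X_r) = 457.0 × 3670 / (14.8 × 9280) = 12.21 m³/d.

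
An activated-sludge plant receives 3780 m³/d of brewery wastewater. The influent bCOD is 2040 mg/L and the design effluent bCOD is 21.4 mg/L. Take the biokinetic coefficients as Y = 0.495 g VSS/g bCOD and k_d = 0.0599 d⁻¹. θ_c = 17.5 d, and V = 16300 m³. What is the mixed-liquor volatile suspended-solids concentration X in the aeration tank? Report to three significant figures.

X ≈ 1980 mg/L

Solving the biomass balance for X: X = Y Q (S₀−S) θ_c / [V (1+k_d θ_c)] = 0.495 × 3780 × (2040 − 21.4) × 17.5 / [16300 × (1 + 0.0599 × 17.5)] = 1980 mg/L.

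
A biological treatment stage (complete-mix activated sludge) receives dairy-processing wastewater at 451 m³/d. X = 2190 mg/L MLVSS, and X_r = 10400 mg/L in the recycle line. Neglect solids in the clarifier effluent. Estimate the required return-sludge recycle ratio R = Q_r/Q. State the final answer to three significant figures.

R ≈ 0.267

Solids balance on the clarifier gives (1+R)X = R·X_r, so R = X/(X_r − X) = 2190 / (10400 − 2190) = 0.2667.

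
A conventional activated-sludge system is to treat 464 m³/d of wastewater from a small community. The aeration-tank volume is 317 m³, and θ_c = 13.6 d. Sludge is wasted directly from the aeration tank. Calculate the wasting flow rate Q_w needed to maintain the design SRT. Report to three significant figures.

For wasting at MLVSS concentration, Q_w = V/θ_c = 317.0/13.6 = 23.31 m³/d.

Q_w ≈ 23.3 m³/d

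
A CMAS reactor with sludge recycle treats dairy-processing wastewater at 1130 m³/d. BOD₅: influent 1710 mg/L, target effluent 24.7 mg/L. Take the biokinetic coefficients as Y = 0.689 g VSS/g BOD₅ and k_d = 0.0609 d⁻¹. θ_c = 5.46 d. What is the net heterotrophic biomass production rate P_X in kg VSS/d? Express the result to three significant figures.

Correct the yield for decay: Y_obs = Y/(1 + k_d θ_c) = 0.689 / (1 + 0.0609 × 5.46) = 0.689 / 1.333 = 0.5171.
Substrate removed = Q·(S₀ − S) = 1130 m³/d × (1710 − 24.7) g/m³ = 1.9×10^6 g/d = 1904 kg/d.
Biomass produced: P_X = Y_obs·Q·ΔS = 0.5171 × 1904 ≈ 984.7 kg VSS/d.

P_X ≈ 985 kg VSS/d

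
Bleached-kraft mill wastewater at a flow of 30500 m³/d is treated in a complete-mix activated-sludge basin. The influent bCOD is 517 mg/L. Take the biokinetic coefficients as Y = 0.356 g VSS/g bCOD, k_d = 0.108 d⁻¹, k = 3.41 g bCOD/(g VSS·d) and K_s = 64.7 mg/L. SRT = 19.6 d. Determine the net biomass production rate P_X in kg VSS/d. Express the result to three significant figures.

Effluent substrate depends only on kinetics and SRT: S = K_s(1 + k_d θ_c) / [θ_c(Yk − k_d) − 1] = 64.7 × (1 + 0.108 × 19.6) / [19.6 × (0.356 × 3.41 − 0.108) − 1] = 201.7 / 20.68 = 9.753 mg/L.
The observed yield is Y_obs = Y/(1 + k_d·θ_c) = 0.356 / (1 + 0.108 × 19.6) = 0.356 / 3.117 = 0.1142 g VSS per g bCOD removed.
Q·(S₀ − S) = 30500 × (517 − 9.75) × 10⁻³ = 15471 kg/d removed.
Net biomass production P_X = Y_obs × Q·(S₀ − S) = 0.1142 × 15471 = 1767 kg VSS/d.

P_X ≈ 1770 kg VSS/d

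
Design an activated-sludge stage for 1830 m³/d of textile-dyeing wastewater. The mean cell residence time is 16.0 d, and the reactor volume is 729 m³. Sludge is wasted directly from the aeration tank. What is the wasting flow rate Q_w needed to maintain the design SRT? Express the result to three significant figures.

With mixed-liquor wasting, θ_c = V/Q_w, so Q_w = V/θ_c = 729.0/16.0 = 45.56 m³/d.

Q_w ≈ 45.6 m³/d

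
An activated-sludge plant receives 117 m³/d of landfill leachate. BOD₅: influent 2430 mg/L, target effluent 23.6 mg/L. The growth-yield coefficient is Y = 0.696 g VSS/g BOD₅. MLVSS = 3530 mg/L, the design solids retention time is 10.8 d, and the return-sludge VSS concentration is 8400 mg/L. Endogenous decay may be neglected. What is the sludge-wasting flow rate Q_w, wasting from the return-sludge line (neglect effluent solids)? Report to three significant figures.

Q_w ≈ 23.3 m³/d

V·X = Y·Q·ΔS·θ_c gives V = 0.696 × 117 × (2430 − 23.6) × 10.8 / 3530 = 599.5 m³.
Wasting from the return line (neglecting effluent solids): Q_w = V·X / (θ_c·X_r) = 599.5 × 3530 / (10.8 × 8400) = 23.33 m³/d.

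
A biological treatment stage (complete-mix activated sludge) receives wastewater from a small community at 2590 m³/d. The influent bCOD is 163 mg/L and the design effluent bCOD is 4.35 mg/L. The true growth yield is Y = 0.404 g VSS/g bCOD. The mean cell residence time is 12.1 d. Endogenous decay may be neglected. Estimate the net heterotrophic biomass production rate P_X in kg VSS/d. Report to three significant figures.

P_X ≈ 166 kg VSS/d

No decay correction is needed, so Y_obs = Y = 0.404.
Substrate removed = Q·(S₀ − S) = 2590 m³/d × (163 − 4.35) g/m³ = 4.11×10^5 g/d = 410.9 kg/d.
Biomass produced: P_X = Y_obs·Q·ΔS = 0.4040 × 410.9 ≈ 166.0 kg VSS/d.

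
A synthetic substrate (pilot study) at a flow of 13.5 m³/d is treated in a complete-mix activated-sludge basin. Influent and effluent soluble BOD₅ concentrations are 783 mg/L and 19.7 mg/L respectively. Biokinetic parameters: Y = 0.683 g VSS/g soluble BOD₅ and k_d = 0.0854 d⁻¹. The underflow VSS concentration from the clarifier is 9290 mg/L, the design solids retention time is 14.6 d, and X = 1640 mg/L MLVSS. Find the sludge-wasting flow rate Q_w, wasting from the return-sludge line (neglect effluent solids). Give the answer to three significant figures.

From the SRT design equation V = Y Q (S₀−S) θ_c / [X (1 + k_d θ_c)] = 0.683 × 13.5 × (783 − 19.7) × 14.6 / [1640 × (1 + 0.0854 × 14.6)] = 1.03×10^5 / 3685 = 27.89 m³.
Q_w = (V·X)/(θ_c X_r) = 27.89 × 1640 / (14.6 × 9290) = 0.3372 m³/d.

Q_w ≈ 0.337 m³/d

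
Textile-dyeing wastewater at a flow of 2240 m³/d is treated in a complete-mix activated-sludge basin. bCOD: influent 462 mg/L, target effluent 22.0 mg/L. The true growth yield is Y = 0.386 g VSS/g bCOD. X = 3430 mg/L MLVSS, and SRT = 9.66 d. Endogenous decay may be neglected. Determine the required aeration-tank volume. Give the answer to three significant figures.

V ≈ 1070 m³

With k_d = 0 the design equation reduces to V = Y Q (S₀−S) θ_c / X = 0.386 × 2240 × (462 − 22.0) × 9.66 / 3430 = 1071 m³.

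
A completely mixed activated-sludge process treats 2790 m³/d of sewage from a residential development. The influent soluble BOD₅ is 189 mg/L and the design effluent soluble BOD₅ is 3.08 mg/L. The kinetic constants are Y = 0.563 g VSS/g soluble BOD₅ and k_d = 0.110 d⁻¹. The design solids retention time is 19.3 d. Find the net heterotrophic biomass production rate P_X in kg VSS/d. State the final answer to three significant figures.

P_X ≈ 93.5 kg VSS/d

The observed yield is Y_obs = Y/(1 + k_d·θ_c) = 0.563 / (1 + 0.110 × 19.3) = 0.563 / 3.123 = 0.1803 g VSS per g soluble BOD₅ removed.
ΔS = 189 − 3.08 = 185.9 mg/L, so the substrate removal rate is 2790 × 185.9/1000 = 518.7 kg soluble BOD₅/d.
So the net sludge growth is P_X = 0.1803 × 518.7 = 93.51 kg VSS/d.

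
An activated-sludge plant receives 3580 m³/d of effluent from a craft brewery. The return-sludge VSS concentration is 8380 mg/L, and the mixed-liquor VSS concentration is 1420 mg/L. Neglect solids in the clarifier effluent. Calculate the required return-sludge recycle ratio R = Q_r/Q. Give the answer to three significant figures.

Solids balance on the clarifier gives (1+R)X = R·X_r, so R = X/(X_r − X) = 1420 / (8380 − 1420) = 0.2040.

R ≈ 0.204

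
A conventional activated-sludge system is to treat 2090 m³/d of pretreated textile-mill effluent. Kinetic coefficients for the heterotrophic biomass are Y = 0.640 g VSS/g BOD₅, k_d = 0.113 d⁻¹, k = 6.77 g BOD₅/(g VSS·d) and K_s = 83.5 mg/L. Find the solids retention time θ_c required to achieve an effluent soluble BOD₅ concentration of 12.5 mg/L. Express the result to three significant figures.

θ_c ≈ 2.22 d

Specific growth rate at S = 12.5 mg/L: μ = YkS/(K_s+S) = 0.640·6.77·12.5/(83.5+12.5) = 0.5642 d⁻¹.
θ_c = 1/(μ − k_d) = 1/(0.5642 − 0.113) = 1/0.4512 = 2.216 d.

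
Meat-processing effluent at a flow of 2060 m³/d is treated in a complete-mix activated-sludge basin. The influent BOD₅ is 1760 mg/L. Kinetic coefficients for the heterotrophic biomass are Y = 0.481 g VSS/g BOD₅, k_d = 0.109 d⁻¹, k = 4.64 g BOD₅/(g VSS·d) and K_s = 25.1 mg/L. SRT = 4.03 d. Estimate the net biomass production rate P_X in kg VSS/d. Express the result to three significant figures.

P_X ≈ 1210 kg VSS/d

Effluent substrate depends only on kinetics and SRT: S = K_s(1 + k_d θ_c) / [θ_c(Yk − k_d) − 1] = 25.1 × (1 + 0.109 × 4.03) / [4.03 × (0.481 × 4.64 − 0.109) − 1] = 36.13 / 7.555 = 4.782 mg/L.
The observed yield is Y_obs = Y/(1 + k_d·θ_c) = 0.481 / (1 + 0.109 × 4.03) = 0.481 / 1.439 = 0.3342 g VSS per g BOD₅ removed.
Substrate removed = Q·(S₀ − S) = 2060 m³/d × (1760 − 4.78) g/m³ = 3.62×10^6 g/d = 3616 kg/d.
Biomass produced: P_X = Y_obs·Q·ΔS = 0.3342 × 3616 ≈ 1208 kg VSS/d.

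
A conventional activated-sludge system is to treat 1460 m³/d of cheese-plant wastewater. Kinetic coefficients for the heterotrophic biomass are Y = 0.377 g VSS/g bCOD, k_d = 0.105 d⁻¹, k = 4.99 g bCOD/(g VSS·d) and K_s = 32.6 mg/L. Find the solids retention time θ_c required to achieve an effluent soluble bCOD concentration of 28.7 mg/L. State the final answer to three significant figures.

Specific growth rate at S = 28.7 mg/L: μ = YkS/(K_s+S) = 0.377·4.99·28.7/(32.6+28.7) = 0.8808 d⁻¹.
θ_c = 1/(μ − k_d) = 1/(0.8808 − 0.105) = 1/0.7758 = 1.289 d.

θ_c ≈ 1.29 d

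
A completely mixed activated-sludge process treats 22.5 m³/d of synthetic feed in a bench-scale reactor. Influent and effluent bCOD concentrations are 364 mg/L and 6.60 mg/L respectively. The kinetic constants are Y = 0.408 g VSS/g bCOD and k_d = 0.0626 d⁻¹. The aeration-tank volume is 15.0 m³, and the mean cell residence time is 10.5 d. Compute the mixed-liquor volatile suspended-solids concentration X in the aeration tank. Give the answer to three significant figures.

Solving the biomass balance for X: X = Y Q (S₀−S) θ_c / [V (1+k_d θ_c)] = 0.408 × 22.5 × (364 − 6.60) × 10.5 / [15.0 × (1 + 0.0626 × 10.5)] = 1386 mg/L.

X ≈ 1390 mg/L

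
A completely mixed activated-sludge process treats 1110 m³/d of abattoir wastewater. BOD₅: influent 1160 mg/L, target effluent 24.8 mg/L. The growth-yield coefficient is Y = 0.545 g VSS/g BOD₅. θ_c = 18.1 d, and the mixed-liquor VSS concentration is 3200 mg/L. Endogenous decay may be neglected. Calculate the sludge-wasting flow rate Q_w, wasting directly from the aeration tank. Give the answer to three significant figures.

Q_w ≈ 215 m³/d

Biomass mass balance (decay neglected): V·X = Y·Q·(S₀ − S)·θ_c, so V = 0.545 × 1110 × (1160 − 24.8) × 18.1 / 3200 = 3884 m³.
With mixed-liquor wasting, θ_c = V/Q_w, so Q_w = V/θ_c = 3884/18.1 = 214.6 m³/d.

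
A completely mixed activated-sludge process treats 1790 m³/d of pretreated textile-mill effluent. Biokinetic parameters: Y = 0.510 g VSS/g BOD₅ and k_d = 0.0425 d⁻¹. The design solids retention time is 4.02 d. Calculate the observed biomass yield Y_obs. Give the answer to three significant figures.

Y_obs ≈ 0.436 g VSS/g BOD₅

Correct the yield for decay: Y_obs = Y/(1 + k_d θ_c) = 0.510 / (1 + 0.0425 × 4.02) = 0.510 / 1.171 = 0.4356.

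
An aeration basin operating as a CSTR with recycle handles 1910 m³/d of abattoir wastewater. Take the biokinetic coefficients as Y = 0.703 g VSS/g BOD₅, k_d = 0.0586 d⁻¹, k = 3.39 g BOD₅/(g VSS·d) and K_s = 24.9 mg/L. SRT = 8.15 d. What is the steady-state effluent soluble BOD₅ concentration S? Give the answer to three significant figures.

Effluent substrate depends only on kinetics and SRT: S = K_s(1 + k_d θ_c) / [θ_c(Yk − k_d) − 1] = 24.9 × (1 + 0.0586 × 8.15) / [8.15 × (0.703 × 3.39 − 0.0586) − 1] = 36.79 / 17.95 = 2.050 mg/L.

S ≈ 2.05 mg/L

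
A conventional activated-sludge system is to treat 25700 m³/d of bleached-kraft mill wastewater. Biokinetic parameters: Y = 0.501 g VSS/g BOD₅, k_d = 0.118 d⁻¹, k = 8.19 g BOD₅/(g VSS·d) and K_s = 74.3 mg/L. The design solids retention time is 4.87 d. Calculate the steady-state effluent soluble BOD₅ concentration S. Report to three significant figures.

Effluent substrate depends only on kinetics and SRT: S = K_s(1 + k_d θ_c) / [θ_c(Yk − k_d) − 1] = 74.3 × (1 + 0.118 × 4.87) / [4.87 × (0.501 × 8.19 − 0.118) − 1] = 117.0 / 18.41 = 6.356 mg/L.

S ≈ 6.36 mg/L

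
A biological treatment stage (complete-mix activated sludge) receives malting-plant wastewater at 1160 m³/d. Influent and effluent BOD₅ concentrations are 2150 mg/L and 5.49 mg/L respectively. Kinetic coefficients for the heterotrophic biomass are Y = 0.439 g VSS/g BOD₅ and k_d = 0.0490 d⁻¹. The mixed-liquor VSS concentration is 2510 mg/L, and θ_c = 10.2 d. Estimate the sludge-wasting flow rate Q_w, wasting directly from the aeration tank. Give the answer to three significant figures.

Q_w ≈ 290 m³/d

Rearranging the biomass balance for a CMAS with decay, V = Y·Q·ΔS·θ_c / [X·(1+k_d θ_c)] = 0.439 × 1160 × (2150 − 5.49) × 10.2 / [2510 × (1 + 0.0490 × 10.2)] = 1.11×10^7 / 3764 = 2959 m³.
For wasting at MLVSS concentration, Q_w = V/θ_c = 2959/10.2 = 290.1 m³/d.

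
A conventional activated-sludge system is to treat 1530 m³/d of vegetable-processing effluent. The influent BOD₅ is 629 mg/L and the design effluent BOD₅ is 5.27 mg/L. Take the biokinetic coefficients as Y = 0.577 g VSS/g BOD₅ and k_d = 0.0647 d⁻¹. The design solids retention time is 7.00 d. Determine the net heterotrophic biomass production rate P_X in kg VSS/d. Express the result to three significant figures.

P_X ≈ 379 kg VSS/d

The observed yield is Y_obs = Y/(1 + k_d·θ_c) = 0.577 / (1 + 0.0647 × 7.00) = 0.577 / 1.453 = 0.3971 g VSS per g BOD₅ removed.
Substrate removed = Q·(S₀ − S) = 1530 m³/d × (629 − 5.27) g/m³ = 9.54×10^5 g/d = 954.3 kg/d.
Net biomass production P_X = Y_obs × Q·(S₀ − S) = 0.3971 × 954.3 = 379.0 kg VSS/d.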